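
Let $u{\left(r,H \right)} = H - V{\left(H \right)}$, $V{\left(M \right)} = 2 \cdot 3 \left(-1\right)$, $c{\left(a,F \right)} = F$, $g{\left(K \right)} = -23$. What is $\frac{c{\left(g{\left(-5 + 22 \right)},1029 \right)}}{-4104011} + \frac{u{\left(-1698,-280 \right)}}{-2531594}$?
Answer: $- \frac{740255606}{5194844811767} \approx -0.0001425$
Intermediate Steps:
$V{\left(M \right)} = -6$ ($V{\left(M \right)} = 6 \left(-1\right) = -6$)
$u{\left(r,H \right)} = 6 + H$ ($u{\left(r,H \right)} = H - -6 = H + 6 = 6 + H$)
$\frac{c{\left(g{\left(-5 + 22 \right)},1029 \right)}}{-4104011} + \frac{u{\left(-1698,-280 \right)}}{-2531594} = \frac{1029}{-4104011} + \frac{6 - 280}{-2531594} = 1029 \left(- \frac{1}{4104011}\right) - - \frac{137}{1265797} = - \frac{1029}{4104011} + \frac{137}{1265797} = - \frac{740255606}{5194844811767}$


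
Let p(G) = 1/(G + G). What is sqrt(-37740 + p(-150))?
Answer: I*sqrt(33966003)/30 ≈ 194.27*I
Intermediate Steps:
p(G) = 1/(2*G)
sqrt(-37740 + p(-150)) = sqrt(-37740 + (1/2)/(-150)) = sqrt(-37740 + (1/2)*(-1/150)) = sqrt(-37740 - 1/300) = sqrt(-11322001/300) = I*sqrt(33966003)/30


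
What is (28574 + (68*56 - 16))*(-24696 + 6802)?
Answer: -579157204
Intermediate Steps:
(28574 + (68*56 - 16))*(-24696 + 6802) = (28574 + (3808 - 16))*(-17894) = (28574 + 3792)*(-17894) = 32366*(-17894) = -579157204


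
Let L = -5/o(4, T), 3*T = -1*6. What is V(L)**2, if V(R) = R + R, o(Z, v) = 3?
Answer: 100/9 ≈ 11.111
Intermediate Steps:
T = -2 (T = (-1*6)/3 = (1/3)*(-6) = -2)
L = -5/3 ≈ -1.6667
V(R) = 2*R
V(L)**2 = (2*(-5/3))**2 = (-10/3)**2 = 100/9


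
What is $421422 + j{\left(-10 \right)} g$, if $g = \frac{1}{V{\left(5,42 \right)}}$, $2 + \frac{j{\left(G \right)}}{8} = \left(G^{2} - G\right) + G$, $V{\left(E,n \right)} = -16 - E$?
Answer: $\frac{1264154}{3} \approx 4.2138 \cdot 10^{5}$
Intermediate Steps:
$j{\left(G \right)} = -16 + 8 G^{2}$ ($j{\left(G \right)} = -16 + 8 \left(\left(G^{2} - G\right) + G\right) = -16 + 8 G^{2}$)
$g = - \frac{1}{21}$ ($g = \frac{1}{-16 - 5} = \frac{1}{-21} = - \frac{1}{21} \approx -0.047619$)
$421422 + j{\left(-10 \right)} g = 421422 + \left(-16 + 8 \left(-10\right)^{2}\right) \left(- \frac{1}{21}\right) = 421422 + \left(-16 + 8 \cdot 100\right) \left(- \frac{1}{21}\right) = 421422 + \left(-16 + 800\right) \left(- \frac{1}{21}\right) = 421422 + 784 \left(- \frac{1}{21}\right) = 421422 - \frac{112}{3} = \frac{1264154}{3}$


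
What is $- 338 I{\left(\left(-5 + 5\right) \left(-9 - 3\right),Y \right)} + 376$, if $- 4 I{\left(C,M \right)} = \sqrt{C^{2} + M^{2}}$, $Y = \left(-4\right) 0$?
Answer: $376$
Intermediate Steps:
$Y = 0$
$I{\left(C,M \right)} = - \frac{\sqrt{C^{2} + M^{2}}}{4}$
$- 338 I{\left(\left(-5 + 5\right) \left(-9 - 3\right),Y \right)} + 376 = - 338 \left(- \frac{\sqrt{\left(\left(-5 + 5\right) \left(-9 - 3\right)\right)^{2} + 0^{2}}}{4}\right) + 376 = - 338 \left(- \frac{\sqrt{\left(0 \left(-12\right)\right)^{2} + 0}}{4}\right) + 376 = - 338 \left(- \frac{\sqrt{0^{2} + 0}}{4}\right) + 376 = - 338 \left(- \frac{\sqrt{0 + 0}}{4}\right) + 376 = - 338 \left(- \frac{\sqrt{0}}{4}\right) + 376 = - 338 \left(\left(- \frac{1}{4}\right) 0\right) + 376 = \left(-338\right) 0 + 376 = 0 + 376 = 376$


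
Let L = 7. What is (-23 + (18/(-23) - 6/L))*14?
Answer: -7934/23 ≈ -344.96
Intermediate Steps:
(-23 + (18/(-23) - 6/L))*14 = (-23 + (18/(-23) - 6/7))*14 = (-23 + (18*(-1/23) - 6*⅐))*14 = (-23 + (-18/23 - 6/7))*14 = (-23 - 264/161)*14 = -3967/161*14 = -7934/23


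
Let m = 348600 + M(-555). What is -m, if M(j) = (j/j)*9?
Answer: -348609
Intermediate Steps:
M(j) = 9 (M(j) = 1*9 = 9)
m = 348609 (m = 348600 + 9 = 348609)
-m = -1*348609 = -348609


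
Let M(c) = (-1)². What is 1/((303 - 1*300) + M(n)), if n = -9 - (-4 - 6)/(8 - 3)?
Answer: ¼ ≈ 0.25000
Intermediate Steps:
n = -7 (n = -9 - (-10)/5 = -9 - 1*(-2) = -9 + 2 = -7)
M(c) = 1
1/((303 - 1*300) + M(n)) = 1/((303 - 1*300) + 1) = 1/((303 - 300) + 1) = 1/(3 + 1) = 1/4 = ¼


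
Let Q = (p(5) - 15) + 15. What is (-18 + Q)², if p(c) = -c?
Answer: 529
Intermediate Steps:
Q = -5 (Q = (-1*5 - 15) + 15 = (-5 - 15) + 15 = -20 + 15 = -5)
(-18 + Q)² = (-18 - 5)² = (-23)² = 529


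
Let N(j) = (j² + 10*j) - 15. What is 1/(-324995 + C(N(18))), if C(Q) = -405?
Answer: -1/325400 ≈ -3.0731e-6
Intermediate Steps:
N(j) = -15 + j² + 10*j
1/(-324995 + C(N(18))) = 1/(-324995 - 405) = 1/(-325400) = -1/325400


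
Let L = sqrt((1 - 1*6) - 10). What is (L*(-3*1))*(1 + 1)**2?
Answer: -12*I*sqrt(15) ≈ -46.476*I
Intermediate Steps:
L = I*sqrt(15) (L = sqrt((1 - 6) - 10) = sqrt(-5 - 10) = sqrt(-15) = I*sqrt(15) ≈ 3.873*I)
(L*(-3*1))*(1 + 1)**2 = ((I*sqrt(15))*(-3*1))*(1 + 1)**2 = ((I*sqrt(15))*(-3))*2**2 = -3*I*sqrt(15)*4 = -12*I*sqrt(15)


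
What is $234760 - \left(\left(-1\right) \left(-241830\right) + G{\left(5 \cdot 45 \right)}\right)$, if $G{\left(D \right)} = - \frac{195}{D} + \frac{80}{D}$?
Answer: $- \frac{318127}{45} \approx -7069.5$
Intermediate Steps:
$G{\left(D \right)} = - \frac{115}{D}$
$234760 - \left(\left(-1\right) \left(-241830\right) + G{\left(5 \cdot 45 \right)}\right) = 234760 - \left(\left(-1\right) \left(-241830\right) - \frac{115}{5 \cdot 45}\right) = 234760 - \left(241830 - \frac{115}{225}\right) = 234760 - \left(241830 - \frac{23}{45}\right) = 234760 - \frac{10882327}{45} = - \frac{318127}{45}$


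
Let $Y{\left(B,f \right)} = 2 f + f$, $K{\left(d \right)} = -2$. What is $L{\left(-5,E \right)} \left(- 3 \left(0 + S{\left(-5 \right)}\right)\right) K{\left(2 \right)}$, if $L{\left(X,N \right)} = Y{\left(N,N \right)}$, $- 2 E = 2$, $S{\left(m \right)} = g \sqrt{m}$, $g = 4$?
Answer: $- 72 i \sqrt{5} \approx - 161.0 i$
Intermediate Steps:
$S{\left(m \right)} = 4 \sqrt{m}$
$E = -1$ ($E = \left(- \frac{1}{2}\right) 2 = -1$)
$Y{\left(B,f \right)} = 3 f$
$L{\left(X,N \right)} = 3 N$
$L{\left(-5,E \right)} \left(- 3 \left(0 + S{\left(-5 \right)}\right)\right) K{\left(2 \right)} = 3 \left(-1\right) \left(- 3 \left(0 + 4 \sqrt{-5}\right)\right) \left(-2\right) = - 3 \left(- 3 \left(0 + 4 i \sqrt{5}\right)\right) \left(-2\right) = - 3 \left(- 3 \cdot 4 i \sqrt{5}\right) \left(-2\right) = - 3 \left(- 12 i \sqrt{5}\right) \left(-2\right) = 36 i \sqrt{5} \left(-2\right) = - 72 i \sqrt{5}$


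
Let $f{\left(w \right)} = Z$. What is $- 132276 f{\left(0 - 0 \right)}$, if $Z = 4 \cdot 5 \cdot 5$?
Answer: $-13227600$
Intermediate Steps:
$Z = 100$ ($Z = 20 \cdot 5 = 100$)
$f{\left(w \right)} = 100$
$- 132276 f{\left(0 - 0 \right)} = \left(-132276\right) 100 = -13227600$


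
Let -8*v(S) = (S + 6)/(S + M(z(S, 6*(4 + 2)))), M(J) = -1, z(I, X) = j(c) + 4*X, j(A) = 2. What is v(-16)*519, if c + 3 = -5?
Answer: -2595/68 ≈ -38.162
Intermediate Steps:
c = -8 (c = -3 - 5 = -8)
z(I, X) = 2 + 4*X
v(S) = -(6 + S)/(8*(-1 + S)) (v(S) = -(S + 6)/(8*(S - 1)) = -(6 + S)/(8*(-1 + S)))
v(-16)*519 = ((-6 - 1*(-16))/(8*(-1 - 16)))*519 = ((⅛)*(-6 + 16)/(-17))*519 = ((⅛)*(-1/17)*10)*519 = -5/68*519 = -2595/68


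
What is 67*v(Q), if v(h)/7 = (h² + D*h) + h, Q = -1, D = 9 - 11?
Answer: 938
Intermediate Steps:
D = -2
v(h) = -7*h + 7*h² (v(h) = 7*((h² - 2*h) + h) = 7*(h² - h) = -7*h + 7*h²)
67*v(Q) = 67*(7*(-1)*(-1 - 1)) = 67*(7*(-1)*(-2)) = 67*14 = 938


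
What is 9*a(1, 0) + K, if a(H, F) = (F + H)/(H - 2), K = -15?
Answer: -24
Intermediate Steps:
a(H, F) = (F + H)/(-2 + H)
9*a(1, 0) + K = 9*((0 + 1)/(-2 + 1)) - 15 = 9*(1/(-1)) - 15 = 9*(-1*1) - 15 = 9*(-1) - 15 = -9 - 15 = -24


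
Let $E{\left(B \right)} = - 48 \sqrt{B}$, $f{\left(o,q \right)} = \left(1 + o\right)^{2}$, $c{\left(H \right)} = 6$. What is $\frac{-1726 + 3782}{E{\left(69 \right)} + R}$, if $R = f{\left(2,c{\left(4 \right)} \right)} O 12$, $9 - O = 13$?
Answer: $- \frac{257}{8} + \frac{257 \sqrt{69}}{72} \approx -2.475$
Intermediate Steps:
$O = -4$ ($O = 9 - 13 = -4$)
$R = -432$ ($R = \left(1 + 2\right)^{2} \left(-4\right) 12 = 3^{2} \left(-4\right) 12 = 9 \left(-4\right) 12 = \left(-36\right) 12 = -432$)
$\frac{-1726 + 3782}{E{\left(69 \right)} + R} = \frac{-1726 + 3782}{- 48 \sqrt{69} - 432} = \frac{2056}{-432 - 48 \sqrt{69}}$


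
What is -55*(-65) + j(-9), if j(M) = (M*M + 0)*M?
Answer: 2846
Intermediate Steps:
j(M) = M³ (j(M) = (M² + 0)*M = M²*M = M³)
-55*(-65) + j(-9) = -55*(-65) + (-9)³ = 3575 - 729 = 2846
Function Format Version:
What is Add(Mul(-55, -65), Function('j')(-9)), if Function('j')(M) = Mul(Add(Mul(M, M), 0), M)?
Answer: 2846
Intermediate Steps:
Function('j')(M) = Pow(M, 3) (Function('j')(M) = Mul(Add(Pow(M, 2), 0), M) = Mul(Pow(M, 2), M) = Pow(M, 3))
Add(Mul(-55, -65), Function('j')(-9)) = Add(Mul(-55, -65), Pow(-9, 3)) = Add(3575, -729) = 2846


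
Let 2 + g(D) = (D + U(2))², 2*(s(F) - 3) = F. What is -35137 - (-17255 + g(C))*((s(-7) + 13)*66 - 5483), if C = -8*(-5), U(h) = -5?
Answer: -74712193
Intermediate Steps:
s(F) = 3 + F/2
C = 40
g(D) = -2 + (-5 + D)² (g(D) = -2 + (D - 5)² = -2 + (-5 + D)²)
-35137 - (-17255 + g(C))*((s(-7) + 13)*66 - 5483) = -35137 - (-17255 + (-2 + (-5 + 40)²))*(((3 + (½)*(-7)) + 13)*66 - 5483) = -35137 - (-17255 + (-2 + 35²))*(((3 - 7/2) + 13)*66 - 5483) = -35137 - (-17255 + (-2 + 1225))*((-½ + 13)*66 - 5483) = -35137 - (-17255 + 1223)*((25/2)*66 - 5483) = -35137 - (-16032)*(825 - 5483) = -35137 - (-16032)*(-4658) = -35137 - 1*74677056 = -35137 - 74677056 = -74712193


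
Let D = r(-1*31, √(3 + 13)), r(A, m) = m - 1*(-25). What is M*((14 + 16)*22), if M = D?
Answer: 19140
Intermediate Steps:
r(A, m) = 25 + m (r(A, m) = m + 25 = 25 + m)
D = 29 (D = 25 + √(3 + 13) = 25 + √16 = 25 + 4 = 29)
M = 29
M*((14 + 16)*22) = 29*((14 + 16)*22) = 29*(30*22) = 29*660 = 19140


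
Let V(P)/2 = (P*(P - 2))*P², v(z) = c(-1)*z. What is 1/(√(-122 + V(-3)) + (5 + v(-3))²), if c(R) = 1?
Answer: -1/33 + √37/66 ≈ 0.061860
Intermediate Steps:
v(z) = z (v(z) = 1*z = z)
V(P) = 2*P³*(-2 + P) (V(P) = 2*((P*(P - 2))*P²) = 2*((P*(-2 + P))*P²) = 2*(P³*(-2 + P)) = 2*P³*(-2 + P))
1/(√(-122 + V(-3)) + (5 + v(-3))²) = 1/(√(-122 + 2*(-3)³*(-2 - 3)) + (5 - 3)²) = 1/(√(-122 + 2*(-27)*(-5)) + 2²) = 1/(√(-122 + 270) + 4) = 1/(√148 + 4) = 1/(2*√37 + 4) = 1/(4 + 2*√37)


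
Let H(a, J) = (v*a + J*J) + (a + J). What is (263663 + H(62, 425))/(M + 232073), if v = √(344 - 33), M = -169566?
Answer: 444775/62507 + 62*√311/62507 ≈ 7.1331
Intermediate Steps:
v = √311 ≈ 17.635
H(a, J) = J + a + J² + a*√311 (H(a, J) = (√311*a + J*J) + (a + J) = (a*√311 + J²) + (J + a) = (J² + a*√311) + (J + a) = J + a + J² + a*√311)
(263663 + H(62, 425))/(M + 232073) = (263663 + (425 + 62 + 425² + 62*√311))/(-169566 + 232073) = (263663 + (425 + 62 + 180625 + 62*√311))/62507 = (263663 + (181112 + 62*√311))*(1/62507) = (444775 + 62*√311)*(1/62507) = 444775/62507 + 62*√311/62507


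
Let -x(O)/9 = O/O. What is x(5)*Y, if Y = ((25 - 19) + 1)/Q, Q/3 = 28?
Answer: -3/4 ≈ -0.75000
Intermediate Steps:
x(O) = -9 (x(O) = -9*O/O = -9*1 = -9)
Q = 84 (Q = 3*28 = 84)
Y = 1/12 (Y = ((25 - 19) + 1)/84 = (6 + 1)*(1/84) = 7*(1/84) = 1/12 ≈ 0.083333)
x(5)*Y = -9*1/12 = -3/4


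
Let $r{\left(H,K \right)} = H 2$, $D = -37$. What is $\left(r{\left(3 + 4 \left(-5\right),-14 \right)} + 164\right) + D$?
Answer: $93$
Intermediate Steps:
$r{\left(H,K \right)} = 2 H$
$\left(r{\left(3 + 4 \left(-5\right),-14 \right)} + 164\right) + D = \left(2 \left(3 + 4 \left(-5\right)\right) + 164\right) - 37 = \left(2 \left(3 - 20\right) + 164\right) - 37 = \left(2 \left(-17\right) + 164\right) - 37 = \left(-34 + 164\right) - 37 = 130 - 37 = 93$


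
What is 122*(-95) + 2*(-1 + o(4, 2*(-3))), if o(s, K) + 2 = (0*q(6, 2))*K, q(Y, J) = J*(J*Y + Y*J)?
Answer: -11596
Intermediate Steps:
q(Y, J) = 2*Y*J² (q(Y, J) = J*(J*Y + J*Y) = J*(2*J*Y) = 2*Y*J²)
o(s, K) = -2 (o(s, K) = -2 + (0*(2*6*2²))*K = -2 + (0*(2*6*4))*K = -2 + (0*48)*K = -2 + 0*K = -2 + 0 = -2)
122*(-95) + 2*(-1 + o(4, 2*(-3))) = 122*(-95) + 2*(-1 - 2) = -11590 + 2*(-3) = -11590 - 6 = -11596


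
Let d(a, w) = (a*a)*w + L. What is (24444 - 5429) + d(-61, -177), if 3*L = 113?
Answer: -1918693/3 ≈ -6.3956e+5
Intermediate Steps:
L = 113/3 (L = (⅓)*113 = 113/3 ≈ 37.667)
d(a, w) = 113/3 + w*a² (d(a, w) = (a*a)*w + 113/3 = a²*w + 113/3 = w*a² + 113/3 = 113/3 + w*a²)
(24444 - 5429) + d(-61, -177) = (24444 - 5429) + (113/3 - 177*(-61)²) = 19015 + (113/3 - 177*3721) = 19015 + (113/3 - 658617) = 19015 - 1975738/3 = -1918693/3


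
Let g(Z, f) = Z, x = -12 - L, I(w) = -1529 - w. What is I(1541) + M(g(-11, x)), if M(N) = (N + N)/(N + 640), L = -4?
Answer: -1931052/629 ≈ -3070.0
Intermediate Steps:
x = -8 (x = -12 - 1*(-4) = -12 + 4 = -8)
M(N) = 2*N/(640 + N) (M(N) = (2*N)/(640 + N) = 2*N/(640 + N))
I(1541) + M(g(-11, x)) = (-1529 - 1*1541) + 2*(-11)/(640 - 11) = (-1529 - 1541) + 2*(-11)/629 = -3070 + 2*(-11)*(1/629) = -3070 - 22/629 = -1931052/629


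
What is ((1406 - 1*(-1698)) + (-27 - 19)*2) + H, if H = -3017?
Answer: -5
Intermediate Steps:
((1406 - 1*(-1698)) + (-27 - 19)*2) + H = ((1406 - 1*(-1698)) + (-27 - 19)*2) - 3017 = ((1406 + 1698) - 46*2) - 3017 = (3104 - 92) - 3017 = 3012 - 3017 = -5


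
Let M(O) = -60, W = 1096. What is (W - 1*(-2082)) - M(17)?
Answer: 3238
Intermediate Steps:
(W - 1*(-2082)) - M(17) = (1096 - 1*(-2082)) - 1*(-60) = (1096 + 2082) + 60 = 3178 + 60 = 3238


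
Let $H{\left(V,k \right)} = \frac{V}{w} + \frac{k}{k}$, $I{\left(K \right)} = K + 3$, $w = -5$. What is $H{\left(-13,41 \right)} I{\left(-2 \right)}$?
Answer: $\frac{18}{5} \approx 3.6$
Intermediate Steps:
$I{\left(K \right)} = 3 + K$
$H{\left(V,k \right)} = 1 - \frac{V}{5}$ ($H{\left(V,k \right)} = \frac{V}{-5} + \frac{k}{k} = V \left(- \frac{1}{5}\right) + 1 = - \frac{V}{5} + 1 = 1 - \frac{V}{5}$)
$H{\left(-13,41 \right)} I{\left(-2 \right)} = \left(1 - - \frac{13}{5}\right) \left(3 - 2\right) = \left(1 + \frac{13}{5}\right) 1 = \frac{18}{5} \cdot 1 = \frac{18}{5}$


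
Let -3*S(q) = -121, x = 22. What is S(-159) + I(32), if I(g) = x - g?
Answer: 91/3 ≈ 30.333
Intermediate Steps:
I(g) = 22 - g
S(q) = 121/3 (S(q) = -1/3*(-121) = 121/3)
S(-159) + I(32) = 121/3 + (22 - 1*32) = 121/3 + (22 - 32) = 121/3 - 10 = 91/3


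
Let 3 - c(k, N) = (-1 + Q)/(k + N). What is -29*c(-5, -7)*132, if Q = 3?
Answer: -12122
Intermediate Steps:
c(k, N) = 3 - 2/(N + k) (c(k, N) = 3 - (-1 + 3)/(k + N) = 3 - 2/(N + k))
-29*c(-5, -7)*132 = -29*(-2 + 3*(-7) + 3*(-5))/(-7 - 5)*132 = -29*(-2 - 21 - 15)/(-12)*132 = -(-29)*(-38)/12*132 = -29*19/6*132 = -551/6*132 = -12122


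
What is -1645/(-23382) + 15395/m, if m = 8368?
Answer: 186865625/97830288 ≈ 1.9101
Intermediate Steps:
-1645/(-23382) + 15395/m = -1645/(-23382) + 15395/8368 = -1645*(-1/23382) + 15395*(1/8368) = 1645/23382 + 15395/8368 = 186865625/97830288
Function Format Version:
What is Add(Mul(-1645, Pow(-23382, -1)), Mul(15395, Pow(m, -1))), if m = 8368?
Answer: Rational(186865625, 97830288) ≈ 1.9101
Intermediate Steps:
Add(Mul(-1645, Pow(-23382, -1)), Mul(15395, Pow(m, -1))) = Add(Mul(-1645, Pow(-23382, -1)), Mul(15395, Pow(8368, -1))) = Add(Mul(-1645, Rational(-1, 23382)), Mul(15395, Rational(1, 8368))) = Add(Rational(1645, 23382), Rational(15395, 8368)) = Rational(186865625, 97830288)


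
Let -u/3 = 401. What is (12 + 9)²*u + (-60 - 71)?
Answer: -530654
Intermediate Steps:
u = -1203 (u = -3*401 = -1203)
(12 + 9)²*u + (-60 - 71) = (12 + 9)²*(-1203) + (-60 - 71) = 21²*(-1203) - 131 = 441*(-1203) - 131 = -530523 - 131 = -530654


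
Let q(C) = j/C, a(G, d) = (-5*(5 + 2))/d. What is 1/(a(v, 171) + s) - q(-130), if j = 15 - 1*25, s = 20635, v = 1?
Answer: -3526327/45871150 ≈ -0.076875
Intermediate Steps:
j = -10 (j = 15 - 25 = -10)
a(G, d) = -35/d (a(G, d) = (-5*7)/d = -35/d)
q(C) = -10/C
1/(a(v, 171) + s) - q(-130) = 1/(-35/171 + 20635) - (-10)/(-130) = 1/(-35*1/171 + 20635) - (-10)*(-1)/130 = 1/(-35/171 + 20635) - 1*1/13 = 1/(3528550/171) - 1/13 = 171/3528550 - 1/13 = -3526327/45871150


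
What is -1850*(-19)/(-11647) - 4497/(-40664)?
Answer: -72471739/24927032 ≈ -2.9074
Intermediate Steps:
-1850*(-19)/(-11647) - 4497/(-40664) = 35150*(-1/11647) - 4497*(-1/40664) = -1850/613 + 4497/40664 = -72471739/24927032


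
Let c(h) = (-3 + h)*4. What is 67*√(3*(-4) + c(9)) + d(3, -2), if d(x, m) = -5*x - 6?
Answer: -21 + 134*√3 ≈ 211.09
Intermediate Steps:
d(x, m) = -6 - 5*x
c(h) = -12 + 4*h
67*√(3*(-4) + c(9)) + d(3, -2) = 67*√(3*(-4) + (-12 + 4*9)) + (-6 - 5*3) = 67*√(-12 + (-12 + 36)) + (-6 - 15) = 67*√(-12 + 24) - 21 = 67*√12 - 21 = 67*(2*√3) - 21 = 134*√3 - 21 = -21 + 134*√3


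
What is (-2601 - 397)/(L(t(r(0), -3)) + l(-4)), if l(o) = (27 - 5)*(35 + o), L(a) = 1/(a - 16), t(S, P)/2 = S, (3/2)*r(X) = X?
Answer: -47968/10911 ≈ -4.3963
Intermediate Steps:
r(X) = 2*X/3
t(S, P) = 2*S
L(a) = 1/(-16 + a)
l(o) = 770 + 22*o (l(o) = 22*(35 + o) = 770 + 22*o)
(-2601 - 397)/(L(t(r(0), -3)) + l(-4)) = (-2601 - 397)/(1/(-16 + 2*((2/3)*0)) + (770 + 22*(-4))) = -2998/(1/(-16 + 2*0) + (770 - 88)) = -2998/(1/(-16 + 0) + 682) = -2998/(1/(-16) + 682) = -2998/(-1/16 + 682) = -2998/10911/16 = -2998*16/10911 = -47968/10911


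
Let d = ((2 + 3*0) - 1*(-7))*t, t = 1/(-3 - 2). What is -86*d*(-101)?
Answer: -78174/5 ≈ -15635.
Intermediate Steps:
t = -⅕ (t = 1/(-5) = -⅕ ≈ -0.20000)
d = -9/5 (d = ((2 + 3*0) - 1*(-7))*(-⅕) = ((2 + 0) + 7)*(-⅕) = (2 + 7)*(-⅕) = 9*(-⅕) = -9/5 ≈ -1.8000)
-86*d*(-101) = -86*(-9/5)*(-101) = (774/5)*(-101) = -78174/5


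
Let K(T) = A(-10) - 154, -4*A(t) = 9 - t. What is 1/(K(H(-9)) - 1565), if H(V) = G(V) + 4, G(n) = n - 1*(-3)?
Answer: -4/6895 ≈ -0.00058013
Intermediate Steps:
A(t) = -9/4 + t/4 (A(t) = -(9 - t)/4 = -9/4 + t/4)
G(n) = 3 + n (G(n) = n + 3 = 3 + n)
H(V) = 7 + V (H(V) = (3 + V) + 4 = 7 + V)
K(T) = -635/4 (K(T) = (-9/4 + (1/4)*(-10)) - 154 = (-9/4 - 5/2) - 154 = -19/4 - 154 = -635/4)
1/(K(H(-9)) - 1565) = 1/(-635/4 - 1565) = 1/(-6895/4) = -4/6895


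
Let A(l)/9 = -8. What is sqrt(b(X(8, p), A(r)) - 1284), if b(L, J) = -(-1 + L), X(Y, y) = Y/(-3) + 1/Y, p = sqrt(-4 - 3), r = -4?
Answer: I*sqrt(184386)/12 ≈ 35.784*I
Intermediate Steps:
A(l) = -72 (A(l) = 9*(-8) = -72)
p = I*sqrt(7) (p = sqrt(-7) = I*sqrt(7) ≈ 2.6458*I)
X(Y, y) = 1/Y - Y/3 (X(Y, y) = Y*(-1/3) + 1/Y = -Y/3 + 1/Y = 1/Y - Y/3)
b(L, J) = 1 - L
sqrt(b(X(8, p), A(r)) - 1284) = sqrt((1 - (1/8 - 1/3*8)) - 1284) = sqrt((1 - (1/8 - 8/3)) - 1284) = sqrt((1 - 1*(-61/24)) - 1284) = sqrt((1 + 61/24) - 1284) = sqrt(85/24 - 1284) = sqrt(-30731/24) = I*sqrt(184386)/12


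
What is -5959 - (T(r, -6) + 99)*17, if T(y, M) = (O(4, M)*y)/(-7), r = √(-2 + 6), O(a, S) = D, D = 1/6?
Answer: -160465/21 ≈ -7641.2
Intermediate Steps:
D = ⅙ ≈ 0.16667
O(a, S) = ⅙
r = 2 (r = √4 = 2)
T(y, M) = -y/42 (T(y, M) = (y/6)/(-7) = (y/6)*(-⅐) = -y/42)
-5959 - (T(r, -6) + 99)*17 = -5959 - (-1/42*2 + 99)*17 = -5959 - (-1/21 + 99)*17 = -5959 - 2078*17/21 = -5959 - 1*35326/21 = -5959 - 35326/21 = -160465/21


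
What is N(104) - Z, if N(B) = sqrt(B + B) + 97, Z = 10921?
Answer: -10824 + 4*sqrt(13) ≈ -10810.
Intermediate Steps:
N(B) = 97 + sqrt(2)*sqrt(B) (N(B) = sqrt(2*B) + 97 = sqrt(2)*sqrt(B) + 97 = 97 + sqrt(2)*sqrt(B))
N(104) - Z = (97 + sqrt(2)*sqrt(104)) - 1*10921 = (97 + sqrt(2)*(2*sqrt(26))) - 10921 = (97 + 4*sqrt(13)) - 10921 = -10824 + 4*sqrt(13)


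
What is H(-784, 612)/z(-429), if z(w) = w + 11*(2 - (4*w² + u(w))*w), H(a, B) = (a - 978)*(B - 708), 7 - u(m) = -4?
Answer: 84576/1737004709 ≈ 4.8691e-5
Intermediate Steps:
u(m) = 11 (u(m) = 7 - 1*(-4) = 7 + 4 = 11)
H(a, B) = (-978 + a)*(-708 + B)
z(w) = 22 + w - 11*w*(11 + 4*w²) (z(w) = w + 11*(2 - (4*w² + 11)*w) = w + 11*(2 - (11 + 4*w²)*w) = w + 11*(2 - w*(11 + 4*w²)) = w + (22 - 11*w*(11 + 4*w²)) = 22 + w - 11*w*(11 + 4*w²))
H(-784, 612)/z(-429) = (692424 - 978*612 - 708*(-784) + 612*(-784))/(22 - 120*(-429) - 44*(-429)³) = (692424 - 598536 + 555072 - 479808)/(22 + 51480 - 44*(-78953589)) = 169152/(22 + 51480 + 3473957916) = 169152/3474009418 = 169152*(1/3474009418) = 84576/1737004709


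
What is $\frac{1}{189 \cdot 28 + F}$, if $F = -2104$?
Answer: $\frac{1}{3188} \approx 0.00031368$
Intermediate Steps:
$\frac{1}{189 \cdot 28 + F} = \frac{1}{189 \cdot 28 - 2104} = \frac{1}{5292 - 2104} = \frac{1}{3188}$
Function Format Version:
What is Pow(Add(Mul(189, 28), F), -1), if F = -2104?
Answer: Rational(1, 3188) ≈ 0.00031368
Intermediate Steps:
Pow(Add(Mul(189, 28), F), -1) = Pow(Add(Mul(189, 28), -2104), -1) = Pow(Add(5292, -2104), -1) = Pow(3188, -1) = Rational(1, 3188)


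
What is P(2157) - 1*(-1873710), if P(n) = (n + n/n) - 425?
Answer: 1875443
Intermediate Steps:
P(n) = -424 + n (P(n) = (n + 1) - 425 = (1 + n) - 425 = -424 + n)
P(2157) - 1*(-1873710) = (-424 + 2157) - 1*(-1873710) = 1733 + 1873710 = 1875443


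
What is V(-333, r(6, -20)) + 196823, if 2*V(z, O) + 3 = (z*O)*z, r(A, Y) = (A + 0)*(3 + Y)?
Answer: -10917035/2 ≈ -5.4585e+6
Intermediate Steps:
r(A, Y) = A*(3 + Y)
V(z, O) = -3/2 + O*z**2/2 (V(z, O) = -3/2 + ((z*O)*z)/2 = -3/2 + ((O*z)*z)/2 = -3/2 + (O*z**2)/2 = -3/2 + O*z**2/2)
V(-333, r(6, -20)) + 196823 = (-3/2 + (1/2)*(6*(3 - 20))*(-333)**2) + 196823 = (-3/2 + (1/2)*(6*(-17))*110889) + 196823 = (-3/2 + (1/2)*(-102)*110889) + 196823 = (-3/2 - 5655339) + 196823 = -11310681/2 + 196823 = -10917035/2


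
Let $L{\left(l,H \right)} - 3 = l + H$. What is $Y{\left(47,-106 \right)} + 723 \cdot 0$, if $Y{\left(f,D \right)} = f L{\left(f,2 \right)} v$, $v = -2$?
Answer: $-4888$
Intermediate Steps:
$L{\left(l,H \right)} = 3 + H + l$ ($L{\left(l,H \right)} = 3 + \left(l + H\right) = 3 + \left(H + l\right) = 3 + H + l$)
$Y{\left(f,D \right)} = - 2 f \left(5 + f\right)$ ($Y{\left(f,D \right)} = f \left(3 + 2 + f\right) \left(-2\right) = f \left(5 + f\right) \left(-2\right) = - 2 f \left(5 + f\right)$)
$Y{\left(47,-106 \right)} + 723 \cdot 0 = \left(-2\right) 47 \left(5 + 47\right) + 723 \cdot 0 = \left(-2\right) 47 \cdot 52 + 0 = -4888 + 0 = -4888$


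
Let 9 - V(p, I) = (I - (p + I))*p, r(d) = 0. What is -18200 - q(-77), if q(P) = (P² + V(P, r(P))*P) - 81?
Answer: 433178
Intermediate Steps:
V(p, I) = 9 + p² (V(p, I) = 9 - (I - (p + I))*p = 9 - (I - (I + p))*p = 9 - (I + (-I - p))*p = 9 - (-p)*p = 9 - (-1)*p² = 9 + p²)
q(P) = -81 + P² + P*(9 + P²) (q(P) = (P² + (9 + P²)*P) - 81 = (P² + P*(9 + P²)) - 81 = -81 + P² + P*(9 + P²))
-18200 - q(-77) = -18200 - (-81 + (-77)² - 77*(9 + (-77)²)) = -18200 - (-81 + 5929 - 77*(9 + 5929)) = -18200 - (-81 + 5929 - 77*5938) = -18200 - (-81 + 5929 - 457226) = -18200 - 1*(-451378) = -18200 + 451378 = 433178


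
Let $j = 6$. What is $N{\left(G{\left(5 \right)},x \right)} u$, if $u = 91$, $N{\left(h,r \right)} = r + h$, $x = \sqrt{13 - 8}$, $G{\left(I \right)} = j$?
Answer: $546 + 91 \sqrt{5} \approx 749.48$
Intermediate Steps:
$G{\left(I \right)} = 6$
$x = \sqrt{5} \approx 2.2361$
$N{\left(h,r \right)} = h + r$
$N{\left(G{\left(5 \right)},x \right)} u = \left(6 + \sqrt{5}\right) 91 = 546 + 91 \sqrt{5}$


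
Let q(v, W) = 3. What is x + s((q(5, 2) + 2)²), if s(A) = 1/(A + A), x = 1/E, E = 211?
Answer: 261/10550 ≈ 0.024739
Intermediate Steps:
x = 1/211 ≈ 0.0047393
s(A) = 1/(2*A)
x + s((q(5, 2) + 2)²) = 1/211 + 1/(2*((3 + 2)²)) = 1/211 + 1/(2*(5²)) = 1/211 + (½)/25 = 1/211 + (½)*(1/25) = 1/211 + 1/50 = 261/10550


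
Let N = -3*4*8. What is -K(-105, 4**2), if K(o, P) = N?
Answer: 96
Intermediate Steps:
N = -96 (N = -12*8 = -96)
K(o, P) = -96
-K(-105, 4**2) = -1*(-96) = 96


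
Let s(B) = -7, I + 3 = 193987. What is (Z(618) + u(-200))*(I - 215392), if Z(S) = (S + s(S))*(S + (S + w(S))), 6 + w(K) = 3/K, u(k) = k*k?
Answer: -1745349186864/103 ≈ -1.6945e+10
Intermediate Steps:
I = 193984 (I = -3 + 193987 = 193984)
u(k) = k²
w(K) = -6 + 3/K
Z(S) = (-7 + S)*(-6 + 2*S + 3/S) (Z(S) = (S - 7)*(S + (S + (-6 + 3/S))) = (-7 + S)*(S + (-6 + S + 3/S)) = (-7 + S)*(-6 + 2*S + 3/S))
(Z(618) + u(-200))*(I - 215392) = ((45 - 21/618 - 20*618 + 2*618²) + (-200)²)*(193984 - 215392) = ((45 - 21*1/618 - 12360 + 2*381924) + 40000)*(-21408) = ((45 - 7/206 - 12360 + 763848) + 40000)*(-21408) = (154815791/206 + 40000)*(-21408) = (163055791/206)*(-21408) = -1745349186864/103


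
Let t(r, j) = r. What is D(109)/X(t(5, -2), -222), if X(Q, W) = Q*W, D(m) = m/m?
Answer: -1/1110 ≈ -0.00090090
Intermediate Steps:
D(m) = 1
D(109)/X(t(5, -2), -222) = 1/(5*(-222)) = 1/(-1110) = 1*(-1/1110) = -1/1110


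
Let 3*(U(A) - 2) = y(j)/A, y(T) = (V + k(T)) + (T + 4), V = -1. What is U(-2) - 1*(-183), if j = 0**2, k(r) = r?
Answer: 369/2 ≈ 184.50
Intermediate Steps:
j = 0
y(T) = 3 + 2*T (y(T) = (-1 + T) + (T + 4) = (-1 + T) + (4 + T) = 3 + 2*T)
U(A) = 2 + 1/A (U(A) = 2 + ((3 + 2*0)/A)/3 = 2 + ((3 + 0)/A)/3 = 2 + (3/A)/3 = 2 + 1/A)
U(-2) - 1*(-183) = (2 + 1/(-2)) - 1*(-183) = (2 - 1/2) + 183 = 3/2 + 183 = 369/2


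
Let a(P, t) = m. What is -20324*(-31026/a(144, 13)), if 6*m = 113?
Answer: 3783434544/113 ≈ 3.3482e+7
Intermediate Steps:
m = 113/6 (m = (⅙)*113 = 113/6 ≈ 18.833)
a(P, t) = 113/6
-20324*(-31026/a(144, 13)) = -20324/((113/6)/(-31026)) = -20324/((113/6)*(-1/31026)) = -20324/(-113/186156) = -20324*(-186156/113) = 3783434544/113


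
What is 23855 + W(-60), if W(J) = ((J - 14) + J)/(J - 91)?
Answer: 3602239/151 ≈ 23856.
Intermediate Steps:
W(J) = (-14 + 2*J)/(-91 + J) (W(J) = ((-14 + J) + J)/(-91 + J) = (-14 + 2*J)/(-91 + J))
23855 + W(-60) = 23855 + 2*(-7 - 60)/(-91 - 60) = 23855 + 2*(-67)/(-151) = 23855 + 2*(-1/151)*(-67) = 23855 + 134/151 = 3602239/151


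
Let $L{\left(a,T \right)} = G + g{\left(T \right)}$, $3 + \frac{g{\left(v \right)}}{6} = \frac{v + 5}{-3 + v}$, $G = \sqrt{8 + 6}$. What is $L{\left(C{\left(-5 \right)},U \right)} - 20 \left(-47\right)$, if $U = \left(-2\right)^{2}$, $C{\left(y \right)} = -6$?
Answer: $976 + \sqrt{14} \approx 979.74$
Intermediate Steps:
$G = \sqrt{14} \approx 3.7417$
$g{\left(v \right)} = -18 + \frac{6 \left(5 + v\right)}{-3 + v}$ ($g{\left(v \right)} = -18 + 6 \frac{v + 5}{-3 + v} = -18 + 6 \frac{5 + v}{-3 + v} = -18 + \frac{6 \left(5 + v\right)}{-3 + v}$)
$U = 4$
$L{\left(a,T \right)} = \sqrt{14} + \frac{12 \left(7 - T\right)}{-3 + T}$
$L{\left(C{\left(-5 \right)},U \right)} - 20 \left(-47\right) = \frac{84 - 48 + \sqrt{14} \left(-3 + 4\right)}{-3 + 4} - 20 \left(-47\right) = \frac{84 - 48 + \sqrt{14} \cdot 1}{1} - -940 = 1 \left(84 - 48 + \sqrt{14}\right) + 940 = 1 \left(36 + \sqrt{14}\right) + 940 = \left(36 + \sqrt{14}\right) + 940 = 976 + \sqrt{14}$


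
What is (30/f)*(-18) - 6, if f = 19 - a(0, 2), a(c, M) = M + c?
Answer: -642/17 ≈ -37.765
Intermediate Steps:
f = 17 (f = 19 - (2 + 0) = 19 - 1*2 = 19 - 2 = 17)
(30/f)*(-18) - 6 = (30/17)*(-18) - 6 = -540/17 - 6 = -642/17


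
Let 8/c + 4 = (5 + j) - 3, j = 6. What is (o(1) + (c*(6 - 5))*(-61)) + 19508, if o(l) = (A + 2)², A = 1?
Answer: 19395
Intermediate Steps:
o(l) = 9 (o(l) = (1 + 2)² = 3² = 9)
c = 2 (c = 8/(-4 + ((5 + 6) - 3)) = 8/(-4 + (11 - 3)) = 8/(-4 + 8) = 8/4 = 8*(¼) = 2)
(o(1) + (c*(6 - 5))*(-61)) + 19508 = (9 + (2*(6 - 5))*(-61)) + 19508 = (9 + (2*1)*(-61)) + 19508 = (9 + 2*(-61)) + 19508 = (9 - 122) + 19508 = -113 + 19508 = 19395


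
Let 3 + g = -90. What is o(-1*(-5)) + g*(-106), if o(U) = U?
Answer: 9863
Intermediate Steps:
g = -93 (g = -3 - 90 = -93)
o(-1*(-5)) + g*(-106) = -1*(-5) - 93*(-106) = 5 + 9858 = 9863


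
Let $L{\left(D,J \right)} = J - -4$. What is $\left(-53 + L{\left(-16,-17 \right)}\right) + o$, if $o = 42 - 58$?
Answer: $-82$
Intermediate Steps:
$o = -16$
$L{\left(D,J \right)} = 4 + J$ ($L{\left(D,J \right)} = J + 4 = 4 + J$)
$\left(-53 + L{\left(-16,-17 \right)}\right) + o = \left(-53 + \left(4 - 17\right)\right) - 16 = \left(-53 - 13\right) - 16 = -66 - 16 = -82$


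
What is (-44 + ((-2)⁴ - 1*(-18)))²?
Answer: 100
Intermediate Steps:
(-44 + ((-2)⁴ - 1*(-18)))² = (-44 + (16 + 18))² = (-44 + 34)² = (-10)² = 100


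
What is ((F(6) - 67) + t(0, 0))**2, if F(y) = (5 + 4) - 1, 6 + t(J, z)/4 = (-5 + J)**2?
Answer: 289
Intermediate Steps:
t(J, z) = -24 + 4*(-5 + J)**2
F(y) = 8 (F(y) = 9 - 1 = 8)
((F(6) - 67) + t(0, 0))**2 = ((8 - 67) + (-24 + 4*(-5 + 0)**2))**2 = (-59 + (-24 + 4*(-5)**2))**2 = (-59 + (-24 + 4*25))**2 = (-59 + (-24 + 100))**2 = (-59 + 76)**2 = 17**2 = 289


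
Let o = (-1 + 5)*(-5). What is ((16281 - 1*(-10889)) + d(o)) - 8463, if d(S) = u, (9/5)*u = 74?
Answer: 168733/9 ≈ 18748.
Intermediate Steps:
o = -20 (o = 4*(-5) = -20)
u = 370/9 (u = (5/9)*74 = 370/9 ≈ 41.111)
d(S) = 370/9
((16281 - 1*(-10889)) + d(o)) - 8463 = ((16281 - 1*(-10889)) + 370/9) - 8463 = ((16281 + 10889) + 370/9) - 8463 = (27170 + 370/9) - 8463 = 244900/9 - 8463 = 168733/9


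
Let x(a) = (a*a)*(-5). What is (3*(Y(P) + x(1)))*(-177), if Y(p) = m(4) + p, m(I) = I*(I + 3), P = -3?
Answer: -10620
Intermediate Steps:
x(a) = -5*a**2 (x(a) = a**2*(-5) = -5*a**2)
m(I) = I*(3 + I)
Y(p) = 28 + p (Y(p) = 4*(3 + 4) + p = 4*7 + p = 28 + p)
(3*(Y(P) + x(1)))*(-177) = (3*((28 - 3) - 5*1**2))*(-177) = (3*(25 - 5*1))*(-177) = (3*(25 - 5))*(-177) = (3*20)*(-177) = 60*(-177) = -10620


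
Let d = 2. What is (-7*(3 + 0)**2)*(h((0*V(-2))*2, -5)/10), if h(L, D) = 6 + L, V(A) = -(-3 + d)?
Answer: -189/5 ≈ -37.800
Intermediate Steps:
V(A) = 1 (V(A) = -(-3 + 2) = -1*(-1) = 1)
(-7*(3 + 0)**2)*(h((0*V(-2))*2, -5)/10) = (-7*(3 + 0)**2)*((6 + (0*1)*2)/10) = (-7*3**2)*((6 + 0*2)*(1/10)) = (-7*9)*((6 + 0)*(1/10)) = -378/10 = -63*3/5 = -189/5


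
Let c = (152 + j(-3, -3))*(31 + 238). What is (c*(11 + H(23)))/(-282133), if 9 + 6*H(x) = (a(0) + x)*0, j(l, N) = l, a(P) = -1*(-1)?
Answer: -761539/564266 ≈ -1.3496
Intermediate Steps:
a(P) = 1
c = 40081 (c = (152 - 3)*(31 + 238) = 149*269 = 40081)
H(x) = -3/2 (H(x) = -3/2 + ((1 + x)*0)/6 = -3/2 + (⅙)*0 = -3/2 + 0 = -3/2)
(c*(11 + H(23)))/(-282133) = (40081*(11 - 3/2))/(-282133) = (40081*(19/2))*(-1/282133) = (761539/2)*(-1/282133) = -761539/564266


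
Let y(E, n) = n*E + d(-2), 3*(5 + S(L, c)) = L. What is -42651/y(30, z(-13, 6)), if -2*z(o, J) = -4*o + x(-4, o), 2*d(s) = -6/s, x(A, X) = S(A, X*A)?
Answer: 85302/1367 ≈ 62.401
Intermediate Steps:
S(L, c) = -5 + L/3
x(A, X) = -5 + A/3
d(s) = -3/s (d(s) = (-6/s)/2 = -3/s)
z(o, J) = 19/6 + 2*o (z(o, J) = -(-4*o + (-5 + (⅓)*(-4)))/2 = -(-4*o + (-5 - 4/3))/2 = -(-4*o - 19/3)/2 = -(-19/3 - 4*o)/2 = 19/6 + 2*o)
y(E, n) = 3/2 + E*n (y(E, n) = n*E - 3/(-2) = E*n - 3*(-½) = E*n + 3/2 = 3/2 + E*n)
-42651/y(30, z(-13, 6)) = -42651/(3/2 + 30*(19/6 + 2*(-13))) = -42651/(3/2 + 30*(19/6 - 26)) = -42651/(3/2 + 30*(-137/6)) = -42651/(3/2 - 685) = -42651/(-1367/2) = -42651*(-2/1367) = 85302/1367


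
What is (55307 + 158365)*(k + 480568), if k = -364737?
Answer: 24749841432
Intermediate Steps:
(55307 + 158365)*(k + 480568) = (55307 + 158365)*(-364737 + 480568) = 213672*115831 = 24749841432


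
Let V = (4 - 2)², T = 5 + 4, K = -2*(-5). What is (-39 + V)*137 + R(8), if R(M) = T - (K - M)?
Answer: -4788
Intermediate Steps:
K = 10
T = 9
R(M) = -1 + M (R(M) = 9 - (10 - M) = 9 + (-10 + M) = -1 + M)
V = 4 (V = 2² = 4)
(-39 + V)*137 + R(8) = (-39 + 4)*137 + (-1 + 8) = -35*137 + 7 = -4795 + 7 = -4788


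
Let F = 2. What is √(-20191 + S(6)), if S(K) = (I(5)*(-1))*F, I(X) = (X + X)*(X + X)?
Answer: I*√20391 ≈ 142.8*I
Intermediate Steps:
I(X) = 4*X² (I(X) = (2*X)*(2*X) = 4*X²)
S(K) = -200 (S(K) = ((4*5²)*(-1))*2 = ((4*25)*(-1))*2 = (100*(-1))*2 = -100*2 = -200)
√(-20191 + S(6)) = √(-20191 - 200) = √(-20391) = I*√20391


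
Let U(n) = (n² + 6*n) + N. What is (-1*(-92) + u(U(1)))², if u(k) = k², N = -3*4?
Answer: 13689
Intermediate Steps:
N = -12
U(n) = -12 + n² + 6*n (U(n) = (n² + 6*n) - 12 = -12 + n² + 6*n)
(-1*(-92) + u(U(1)))² = (-1*(-92) + (-12 + 1² + 6*1)²)² = (92 + (-12 + 1 + 6)²)² = (92 + (-5)²)² = (92 + 25)² = 117² = 13689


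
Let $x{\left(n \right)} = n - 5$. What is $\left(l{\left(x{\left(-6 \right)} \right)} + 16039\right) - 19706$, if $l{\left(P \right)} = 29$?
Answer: $-3638$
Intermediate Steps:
$x{\left(n \right)} = -5 + n$
$\left(l{\left(x{\left(-6 \right)} \right)} + 16039\right) - 19706 = \left(29 + 16039\right) - 19706 = 16068 - 19706 = -3638$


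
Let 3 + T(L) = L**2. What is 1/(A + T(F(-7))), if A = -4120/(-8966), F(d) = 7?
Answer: 4483/208278 ≈ 0.021524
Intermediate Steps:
T(L) = -3 + L**2
A = 2060/4483 (A = -4120*(-1/8966) = 2060/4483 ≈ 0.45951)
1/(A + T(F(-7))) = 1/(2060/4483 + (-3 + 7**2)) = 1/(2060/4483 + (-3 + 49)) = 1/(2060/4483 + 46) = 1/(208278/4483) = 4483/208278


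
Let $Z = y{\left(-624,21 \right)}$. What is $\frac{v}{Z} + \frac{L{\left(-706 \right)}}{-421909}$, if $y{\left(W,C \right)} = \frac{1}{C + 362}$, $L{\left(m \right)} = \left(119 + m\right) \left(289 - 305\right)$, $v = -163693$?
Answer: $- \frac{26451339635263}{421909} \approx -6.2694 \cdot 10^{7}$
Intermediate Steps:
$L{\left(m \right)} = -1904 - 16 m$ ($L{\left(m \right)} = \left(119 + m\right) \left(-16\right) = -1904 - 16 m$)
$y{\left(W,C \right)} = \frac{1}{362 + C}$
$Z = \frac{1}{383}$ ($Z = \frac{1}{362 + 21} = \frac{1}{383} \approx 0.002611$)
$\frac{v}{Z} + \frac{L{\left(-706 \right)}}{-421909} = - 163693 \frac{1}{\frac{1}{383}} + \frac{-1904 - -11296}{-421909} = \left(-163693\right) 383 + \left(-1904 + 11296\right) \left(- \frac{1}{421909}\right) = -62694419 + 9392 \left(- \frac{1}{421909}\right) = -62694419 - \frac{9392}{421909} = - \frac{26451339635263}{421909}$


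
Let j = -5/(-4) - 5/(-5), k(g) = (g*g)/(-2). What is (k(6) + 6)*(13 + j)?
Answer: -183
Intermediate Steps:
k(g) = -g**2/2 (k(g) = g**2*(-1/2) = -g**2/2)
j = 9/4 (j = -5*(-1/4) - 5*(-1/5) = 5/4 + 1 = 9/4 ≈ 2.2500)
(k(6) + 6)*(13 + j) = (-1/2*6**2 + 6)*(13 + 9/4) = (-1/2*36 + 6)*(61/4) = (-18 + 6)*(61/4) = -12*61/4 = -183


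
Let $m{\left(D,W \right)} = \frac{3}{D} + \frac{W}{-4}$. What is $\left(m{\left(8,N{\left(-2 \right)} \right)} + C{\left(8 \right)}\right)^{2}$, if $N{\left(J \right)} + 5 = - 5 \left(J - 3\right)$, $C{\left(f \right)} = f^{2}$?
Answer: $\frac{225625}{64} \approx 3525.4$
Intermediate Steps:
$N{\left(J \right)} = 10 - 5 J$ ($N{\left(J \right)} = -5 - 5 \left(J - 3\right) = -5 - 5 \left(-3 + J\right) = -5 - \left(-15 + 5 J\right) = 10 - 5 J$)
$m{\left(D,W \right)} = \frac{3}{D} - \frac{W}{4}$ ($m{\left(D,W \right)} = \frac{3}{D} + W \left(- \frac{1}{4}\right) = \frac{3}{D} - \frac{W}{4}$)
$\left(m{\left(8,N{\left(-2 \right)} \right)} + C{\left(8 \right)}\right)^{2} = \left(\left(\frac{3}{8} - \frac{10 - -10}{4}\right) + 8^{2}\right)^{2} = \left(\left(3 \cdot \frac{1}{8} - \frac{10 + 10}{4}\right) + 64\right)^{2} = \left(\left(\frac{3}{8} - 5\right) + 64\right)^{2} = \left(- \frac{37}{8} + 64\right)^{2} = \left(\frac{475}{8}\right)^{2} = \frac{225625}{64}$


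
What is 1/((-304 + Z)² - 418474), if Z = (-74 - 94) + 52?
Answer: -1/242074 ≈ -4.1310e-6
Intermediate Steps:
Z = -116 (Z = -168 + 52 = -116)
1/((-304 + Z)² - 418474) = 1/((-304 - 116)² - 418474) = 1/((-420)² - 418474) = 1/(176400 - 418474) = 1/(-242074) = -1/242074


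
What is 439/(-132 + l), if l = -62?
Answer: -439/194 ≈ -2.2629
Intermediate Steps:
439/(-132 + l) = 439/(-132 - 62) = 439/(-194) = 439*(-1/194) = -439/194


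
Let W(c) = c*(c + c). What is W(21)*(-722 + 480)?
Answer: -213444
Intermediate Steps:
W(c) = 2*c² (W(c) = c*(2*c) = 2*c²)
W(21)*(-722 + 480) = (2*21²)*(-722 + 480) = (2*441)*(-242) = 882*(-242) = -213444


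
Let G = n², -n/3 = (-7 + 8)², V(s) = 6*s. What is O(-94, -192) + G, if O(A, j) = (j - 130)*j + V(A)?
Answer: 61269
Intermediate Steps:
n = -3 (n = -3*(-7 + 8)² = -3*1² = -3*1 = -3)
O(A, j) = 6*A + j*(-130 + j) (O(A, j) = (j - 130)*j + 6*A = (-130 + j)*j + 6*A = j*(-130 + j) + 6*A = 6*A + j*(-130 + j))
G = 9 (G = (-3)² = 9)
O(-94, -192) + G = ((-192)² - 130*(-192) + 6*(-94)) + 9 = (36864 + 24960 - 564) + 9 = 61260 + 9 = 61269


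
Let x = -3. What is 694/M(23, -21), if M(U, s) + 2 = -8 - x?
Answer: -694/7 ≈ -99.143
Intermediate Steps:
M(U, s) = -7 (M(U, s) = -2 + (-8 - 1*(-3)) = -2 + (-8 + 3) = -2 - 5 = -7)
694/M(23, -21) = 694/(-7) = 694*(-⅐) = -694/7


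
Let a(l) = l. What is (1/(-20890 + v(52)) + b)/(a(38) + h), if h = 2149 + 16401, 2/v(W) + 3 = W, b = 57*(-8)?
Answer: -466765297/19026825504 ≈ -0.024532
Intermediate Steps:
b = -456
v(W) = 2/(-3 + W)
h = 18550
(1/(-20890 + v(52)) + b)/(a(38) + h) = (1/(-20890 + 2/(-3 + 52)) - 456)/(38 + 18550) = (1/(-20890 + 2/49) - 456)/18588 = (1/(-20890 + 2*(1/49)) - 456)*(1/18588) = (1/(-20890 + 2/49) - 456)*(1/18588) = (1/(-1023608/49) - 456)*(1/18588) = (-49/1023608 - 456)*(1/18588) = -466765297/1023608*1/18588 = -466765297/19026825504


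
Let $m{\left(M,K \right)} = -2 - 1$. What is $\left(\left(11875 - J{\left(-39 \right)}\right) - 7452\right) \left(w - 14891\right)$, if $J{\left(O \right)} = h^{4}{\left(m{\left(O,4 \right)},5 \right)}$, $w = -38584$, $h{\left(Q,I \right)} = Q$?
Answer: $-232188450$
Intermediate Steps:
$m{\left(M,K \right)} = -3$
$J{\left(O \right)} = 81$ ($J{\left(O \right)} = \left(-3\right)^{4} = 81$)
$\left(\left(11875 - J{\left(-39 \right)}\right) - 7452\right) \left(w - 14891\right) = \left(\left(11875 - 81\right) - 7452\right) \left(-38584 - 14891\right) = \left(\left(11875 - 81\right) - 7452\right) \left(-53475\right) = \left(11794 - 7452\right) \left(-53475\right) = 4342 \left(-53475\right) = -232188450$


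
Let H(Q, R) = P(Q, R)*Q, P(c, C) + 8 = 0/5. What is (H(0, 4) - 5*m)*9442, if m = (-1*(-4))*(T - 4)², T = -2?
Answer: -6798240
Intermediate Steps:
P(c, C) = -8 (P(c, C) = -8 + 0/5 = -8 + 0*(⅕) = -8 + 0 = -8)
H(Q, R) = -8*Q
m = 144 (m = (-1*(-4))*(-2 - 4)² = 4*(-6)² = 4*36 = 144)
(H(0, 4) - 5*m)*9442 = (-8*0 - 5*144)*9442 = (0 - 720)*9442 = -720*9442 = -6798240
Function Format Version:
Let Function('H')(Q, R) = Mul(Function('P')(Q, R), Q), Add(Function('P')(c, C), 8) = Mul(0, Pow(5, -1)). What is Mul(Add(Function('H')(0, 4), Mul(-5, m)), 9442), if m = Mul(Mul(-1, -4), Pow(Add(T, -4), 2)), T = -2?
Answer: -6798240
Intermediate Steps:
Function('P')(c, C) = -8 (Function('P')(c, C) = Add(-8, Mul(0, Pow(5, -1))) = Add(-8, Mul(0, Rational(1, 5))) = Add(-8, 0) = -8)
Function('H')(Q, R) = Mul(-8, Q)
m = 144 (m = Mul(Mul(-1, -4), Pow(Add(-2, -4), 2)) = Mul(4, Pow(-6, 2)) = Mul(4, 36) = 144)
Mul(Add(Function('H')(0, 4), Mul(-5, m)), 9442) = Mul(Add(Mul(-8, 0), Mul(-5, 144)), 9442) = Mul(Add(0, -720), 9442) = Mul(-720, 9442) = -6798240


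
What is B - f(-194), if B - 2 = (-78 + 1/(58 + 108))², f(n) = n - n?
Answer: 167679921/27556 ≈ 6085.1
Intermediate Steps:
f(n) = 0
B = 167679921/27556 (B = 2 + (-78 + 1/(58 + 108))² = 2 + (-78 + 1/166)² = 2 + (-12947/166)² = 2 + 167624809/27556 = 167679921/27556 ≈ 6085.1)
B - f(-194) = 167679921/27556 - 1*0 = 167679921/27556 + 0 = 167679921/27556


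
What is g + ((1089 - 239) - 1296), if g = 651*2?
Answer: 856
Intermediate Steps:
g = 1302
g + ((1089 - 239) - 1296) = 1302 + ((1089 - 239) - 1296) = 1302 + (850 - 1296) = 1302 - 446 = 856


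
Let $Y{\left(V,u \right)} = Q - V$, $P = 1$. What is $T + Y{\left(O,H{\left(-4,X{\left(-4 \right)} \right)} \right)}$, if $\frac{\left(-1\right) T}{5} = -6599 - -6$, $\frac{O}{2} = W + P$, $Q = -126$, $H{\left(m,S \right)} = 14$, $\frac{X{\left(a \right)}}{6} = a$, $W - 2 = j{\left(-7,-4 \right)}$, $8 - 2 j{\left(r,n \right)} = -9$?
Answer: $32816$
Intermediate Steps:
$j{\left(r,n \right)} = \frac{17}{2}$ ($j{\left(r,n \right)} = 4 - - \frac{9}{2} = 4 + \frac{9}{2} = \frac{17}{2}$)
$W = \frac{21}{2}$ ($W = 2 + \frac{17}{2} = \frac{21}{2} \approx 10.5$)
$X{\left(a \right)} = 6 a$
$O = 23$ ($O = 2 \left(\frac{21}{2} + 1\right) = 2 \cdot \frac{23}{2} = 23$)
$Y{\left(V,u \right)} = -126 - V$
$T = 32965$ ($T = - 5 \left(-6599 - -6\right) = - 5 \left(-6599 + 6\right) = \left(-5\right) \left(-6593\right) = 32965$)
$T + Y{\left(O,H{\left(-4,X{\left(-4 \right)} \right)} \right)} = 32965 - 149 = 32816$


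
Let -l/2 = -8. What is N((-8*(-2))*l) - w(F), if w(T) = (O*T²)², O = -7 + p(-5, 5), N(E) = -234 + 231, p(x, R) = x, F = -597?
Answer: -18291942040467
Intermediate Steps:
l = 16 (l = -2*(-8) = 16)
N(E) = -3
O = -12 (O = -7 - 5 = -12)
w(T) = 144*T⁴ (w(T) = (-12*T²)² = 144*T⁴)
N((-8*(-2))*l) - w(F) = -3 - 144*(-597)⁴ = -3 - 144*127027375281 = -3 - 1*18291942040464 = -3 - 18291942040464 = -18291942040467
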